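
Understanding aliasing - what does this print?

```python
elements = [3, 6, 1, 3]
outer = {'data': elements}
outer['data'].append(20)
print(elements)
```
[3, 6, 1, 3, 20]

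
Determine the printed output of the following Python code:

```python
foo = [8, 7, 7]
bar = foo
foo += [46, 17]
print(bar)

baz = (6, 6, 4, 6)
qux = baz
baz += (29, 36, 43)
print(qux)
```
[8, 7, 7, 46, 17]
(6, 6, 4, 6)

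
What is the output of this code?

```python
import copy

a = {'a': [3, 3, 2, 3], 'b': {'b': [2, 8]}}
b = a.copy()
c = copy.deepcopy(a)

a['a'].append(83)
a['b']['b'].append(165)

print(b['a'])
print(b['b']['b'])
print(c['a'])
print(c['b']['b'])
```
[3, 3, 2, 3, 83]
[2, 8, 165]
[3, 3, 2, 3]
[2, 8]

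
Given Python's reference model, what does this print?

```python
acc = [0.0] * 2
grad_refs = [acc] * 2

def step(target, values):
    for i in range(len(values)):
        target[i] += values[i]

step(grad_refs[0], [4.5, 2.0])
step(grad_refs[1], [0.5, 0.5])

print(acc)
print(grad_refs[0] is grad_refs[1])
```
[5.0, 2.5]
True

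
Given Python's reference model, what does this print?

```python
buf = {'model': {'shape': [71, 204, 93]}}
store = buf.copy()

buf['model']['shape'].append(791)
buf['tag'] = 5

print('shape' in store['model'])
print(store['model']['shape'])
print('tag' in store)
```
True
[71, 204, 93, 791]
False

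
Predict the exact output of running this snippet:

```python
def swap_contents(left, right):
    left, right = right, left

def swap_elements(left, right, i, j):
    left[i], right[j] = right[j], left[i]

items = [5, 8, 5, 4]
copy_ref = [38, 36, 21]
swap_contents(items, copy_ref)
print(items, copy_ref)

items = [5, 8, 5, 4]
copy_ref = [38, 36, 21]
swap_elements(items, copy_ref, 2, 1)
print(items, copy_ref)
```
[5, 8, 5, 4] [38, 36, 21]
[5, 8, 36, 4] [38, 5, 21]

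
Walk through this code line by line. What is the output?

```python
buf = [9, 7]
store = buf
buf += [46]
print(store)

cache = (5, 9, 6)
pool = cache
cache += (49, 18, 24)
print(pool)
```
[9, 7, 46]
(5, 9, 6)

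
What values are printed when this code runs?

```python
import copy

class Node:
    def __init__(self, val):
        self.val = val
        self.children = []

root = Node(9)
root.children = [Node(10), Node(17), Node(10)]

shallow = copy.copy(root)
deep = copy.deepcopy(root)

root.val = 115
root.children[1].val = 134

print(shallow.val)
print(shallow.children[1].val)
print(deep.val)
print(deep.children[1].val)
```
9
134
9
17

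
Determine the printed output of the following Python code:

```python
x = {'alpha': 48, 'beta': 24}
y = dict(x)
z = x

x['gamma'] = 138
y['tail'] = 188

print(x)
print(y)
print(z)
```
{'alpha': 48, 'beta': 24, 'gamma': 138}
{'alpha': 48, 'beta': 24, 'tail': 188}
{'alpha': 48, 'beta': 24, 'gamma': 138}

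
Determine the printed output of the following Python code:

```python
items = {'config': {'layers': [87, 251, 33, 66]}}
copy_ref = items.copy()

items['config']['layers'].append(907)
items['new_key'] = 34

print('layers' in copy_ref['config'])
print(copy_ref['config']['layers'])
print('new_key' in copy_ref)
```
True
[87, 251, 33, 66, 907]
False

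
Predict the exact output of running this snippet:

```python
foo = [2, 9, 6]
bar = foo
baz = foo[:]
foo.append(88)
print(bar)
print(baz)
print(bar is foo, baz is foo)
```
[2, 9, 6, 88]
[2, 9, 6]
True False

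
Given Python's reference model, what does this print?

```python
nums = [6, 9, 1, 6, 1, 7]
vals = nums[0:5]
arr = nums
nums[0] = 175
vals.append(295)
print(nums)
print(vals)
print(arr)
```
[175, 9, 1, 6, 1, 7]
[6, 9, 1, 6, 1, 295]
[175, 9, 1, 6, 1, 7]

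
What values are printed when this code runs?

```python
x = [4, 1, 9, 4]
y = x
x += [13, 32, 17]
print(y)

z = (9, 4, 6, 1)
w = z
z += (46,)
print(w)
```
[4, 1, 9, 4, 13, 32, 17]
(9, 4, 6, 1)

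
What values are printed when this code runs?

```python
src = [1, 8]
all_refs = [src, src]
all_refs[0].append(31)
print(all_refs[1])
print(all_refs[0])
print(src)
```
[1, 8, 31]
[1, 8, 31]
[1, 8, 31]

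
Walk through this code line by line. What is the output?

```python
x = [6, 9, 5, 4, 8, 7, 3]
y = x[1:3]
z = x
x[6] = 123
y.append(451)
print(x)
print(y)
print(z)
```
[6, 9, 5, 4, 8, 7, 123]
[9, 5, 451]
[6, 9, 5, 4, 8, 7, 123]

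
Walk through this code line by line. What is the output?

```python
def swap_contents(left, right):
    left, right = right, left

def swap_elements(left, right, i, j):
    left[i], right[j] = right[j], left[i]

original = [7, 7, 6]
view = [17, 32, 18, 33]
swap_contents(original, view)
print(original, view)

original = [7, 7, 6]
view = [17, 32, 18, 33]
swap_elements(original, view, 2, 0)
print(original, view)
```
[7, 7, 6] [17, 32, 18, 33]
[7, 7, 17] [6, 32, 18, 33]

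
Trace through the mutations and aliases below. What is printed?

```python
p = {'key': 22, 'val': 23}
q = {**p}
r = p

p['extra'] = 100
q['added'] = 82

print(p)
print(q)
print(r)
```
{'key': 22, 'val': 23, 'extra': 100}
{'key': 22, 'val': 23, 'added': 82}
{'key': 22, 'val': 23, 'extra': 100}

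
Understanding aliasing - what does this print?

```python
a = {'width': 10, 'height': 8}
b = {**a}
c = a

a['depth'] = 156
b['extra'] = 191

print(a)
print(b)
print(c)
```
{'width': 10, 'height': 8, 'depth': 156}
{'width': 10, 'height': 8, 'extra': 191}
{'width': 10, 'height': 8, 'depth': 156}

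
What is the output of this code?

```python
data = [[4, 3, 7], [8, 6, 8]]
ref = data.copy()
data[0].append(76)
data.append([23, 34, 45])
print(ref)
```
[[4, 3, 7, 76], [8, 6, 8]]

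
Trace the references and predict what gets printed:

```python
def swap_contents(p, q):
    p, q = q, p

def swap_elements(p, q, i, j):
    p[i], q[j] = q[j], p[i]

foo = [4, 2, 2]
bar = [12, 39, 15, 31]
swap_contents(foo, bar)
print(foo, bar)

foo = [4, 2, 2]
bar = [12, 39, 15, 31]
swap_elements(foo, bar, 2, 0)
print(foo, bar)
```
[4, 2, 2] [12, 39, 15, 31]
[4, 2, 12] [2, 39, 15, 31]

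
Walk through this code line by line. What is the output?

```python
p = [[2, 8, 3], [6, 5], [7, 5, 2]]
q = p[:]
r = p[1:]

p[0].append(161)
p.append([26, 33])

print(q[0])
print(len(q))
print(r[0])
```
[2, 8, 3, 161]
3
[6, 5]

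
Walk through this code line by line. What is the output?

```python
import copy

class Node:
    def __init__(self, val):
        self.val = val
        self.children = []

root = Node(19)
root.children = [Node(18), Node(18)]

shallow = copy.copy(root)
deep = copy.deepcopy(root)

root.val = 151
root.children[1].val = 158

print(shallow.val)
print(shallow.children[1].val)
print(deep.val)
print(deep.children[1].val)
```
19
158
19
18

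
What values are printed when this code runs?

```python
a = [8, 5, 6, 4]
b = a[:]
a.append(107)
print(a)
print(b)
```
[8, 5, 6, 4, 107]
[8, 5, 6, 4]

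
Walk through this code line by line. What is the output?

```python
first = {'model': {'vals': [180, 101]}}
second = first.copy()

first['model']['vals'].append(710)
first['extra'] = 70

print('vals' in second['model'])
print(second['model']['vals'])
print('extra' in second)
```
True
[180, 101, 710]
False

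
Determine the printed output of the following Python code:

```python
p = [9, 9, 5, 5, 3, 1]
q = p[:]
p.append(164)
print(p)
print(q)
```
[9, 9, 5, 5, 3, 1, 164]
[9, 9, 5, 5, 3, 1]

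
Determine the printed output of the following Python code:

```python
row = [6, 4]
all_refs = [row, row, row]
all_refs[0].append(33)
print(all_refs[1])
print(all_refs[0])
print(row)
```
[6, 4, 33]
[6, 4, 33]
[6, 4, 33]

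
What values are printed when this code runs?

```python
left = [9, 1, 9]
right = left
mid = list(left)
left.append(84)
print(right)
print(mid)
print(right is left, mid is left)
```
[9, 1, 9, 84]
[9, 1, 9]
True False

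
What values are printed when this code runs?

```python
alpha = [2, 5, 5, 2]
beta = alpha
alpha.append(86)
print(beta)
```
[2, 5, 5, 2, 86]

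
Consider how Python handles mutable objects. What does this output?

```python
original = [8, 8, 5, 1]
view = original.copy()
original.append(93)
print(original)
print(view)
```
[8, 8, 5, 1, 93]
[8, 8, 5, 1]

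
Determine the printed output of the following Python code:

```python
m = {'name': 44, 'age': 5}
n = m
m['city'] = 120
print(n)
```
{'name': 44, 'age': 5, 'city': 120}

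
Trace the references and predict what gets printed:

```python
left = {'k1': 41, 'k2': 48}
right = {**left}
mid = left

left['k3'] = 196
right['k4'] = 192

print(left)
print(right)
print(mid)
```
{'k1': 41, 'k2': 48, 'k3': 196}
{'k1': 41, 'k2': 48, 'k4': 192}
{'k1': 41, 'k2': 48, 'k3': 196}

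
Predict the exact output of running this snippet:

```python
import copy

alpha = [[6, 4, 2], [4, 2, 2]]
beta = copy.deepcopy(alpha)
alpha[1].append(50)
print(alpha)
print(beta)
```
[[6, 4, 2], [4, 2, 2, 50]]
[[6, 4, 2], [4, 2, 2]]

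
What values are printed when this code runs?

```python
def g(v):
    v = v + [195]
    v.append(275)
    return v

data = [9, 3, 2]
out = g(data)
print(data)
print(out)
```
[9, 3, 2]
[9, 3, 2, 195, 275]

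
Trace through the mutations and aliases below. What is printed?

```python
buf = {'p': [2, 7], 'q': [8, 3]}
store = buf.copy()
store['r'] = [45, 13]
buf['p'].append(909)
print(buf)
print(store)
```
{'p': [2, 7, 909], 'q': [8, 3]}
{'p': [2, 7, 909], 'q': [8, 3], 'r': [45, 13]}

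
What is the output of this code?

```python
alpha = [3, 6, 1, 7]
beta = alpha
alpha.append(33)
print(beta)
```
[3, 6, 1, 7, 33]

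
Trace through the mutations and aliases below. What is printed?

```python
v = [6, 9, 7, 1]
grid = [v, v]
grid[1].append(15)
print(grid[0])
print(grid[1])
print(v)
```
[6, 9, 7, 1, 15]
[6, 9, 7, 1, 15]
[6, 9, 7, 1, 15]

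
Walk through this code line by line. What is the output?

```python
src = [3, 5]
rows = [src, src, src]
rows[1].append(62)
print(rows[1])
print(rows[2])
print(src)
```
[3, 5, 62]
[3, 5, 62]
[3, 5, 62]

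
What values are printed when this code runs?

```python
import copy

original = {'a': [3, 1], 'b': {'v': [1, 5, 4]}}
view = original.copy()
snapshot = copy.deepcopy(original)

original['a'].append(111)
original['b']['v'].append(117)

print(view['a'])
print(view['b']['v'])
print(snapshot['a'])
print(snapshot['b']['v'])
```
[3, 1, 111]
[1, 5, 4, 117]
[3, 1]
[1, 5, 4]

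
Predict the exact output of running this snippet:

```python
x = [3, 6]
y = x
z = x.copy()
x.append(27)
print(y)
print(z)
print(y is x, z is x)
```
[3, 6, 27]
[3, 6]
True False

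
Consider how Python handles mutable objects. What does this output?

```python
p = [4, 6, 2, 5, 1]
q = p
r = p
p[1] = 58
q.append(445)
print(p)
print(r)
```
[4, 58, 2, 5, 1, 445]
[4, 58, 2, 5, 1, 445]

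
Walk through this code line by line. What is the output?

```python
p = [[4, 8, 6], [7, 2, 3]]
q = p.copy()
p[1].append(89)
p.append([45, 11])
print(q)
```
[[4, 8, 6], [7, 2, 3, 89]]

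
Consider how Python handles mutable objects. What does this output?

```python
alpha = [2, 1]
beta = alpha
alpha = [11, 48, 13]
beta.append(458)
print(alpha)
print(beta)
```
[11, 48, 13]
[2, 1, 458]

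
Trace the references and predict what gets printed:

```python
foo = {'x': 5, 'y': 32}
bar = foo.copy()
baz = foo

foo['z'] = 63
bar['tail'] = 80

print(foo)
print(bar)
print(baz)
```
{'x': 5, 'y': 32, 'z': 63}
{'x': 5, 'y': 32, 'tail': 80}
{'x': 5, 'y': 32, 'z': 63}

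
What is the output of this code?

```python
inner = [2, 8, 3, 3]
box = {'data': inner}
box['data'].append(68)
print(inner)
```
[2, 8, 3, 3, 68]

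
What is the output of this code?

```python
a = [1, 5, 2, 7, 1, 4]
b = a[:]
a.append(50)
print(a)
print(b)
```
[1, 5, 2, 7, 1, 4, 50]
[1, 5, 2, 7, 1, 4]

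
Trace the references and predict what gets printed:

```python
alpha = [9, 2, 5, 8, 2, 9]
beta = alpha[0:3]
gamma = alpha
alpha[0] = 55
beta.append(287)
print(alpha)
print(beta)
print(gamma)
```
[55, 2, 5, 8, 2, 9]
[9, 2, 5, 287]
[55, 2, 5, 8, 2, 9]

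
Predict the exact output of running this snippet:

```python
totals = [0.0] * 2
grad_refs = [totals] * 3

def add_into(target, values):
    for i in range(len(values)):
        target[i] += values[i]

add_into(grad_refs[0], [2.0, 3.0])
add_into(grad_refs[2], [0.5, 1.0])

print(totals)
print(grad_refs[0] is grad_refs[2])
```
[2.5, 4.0]
True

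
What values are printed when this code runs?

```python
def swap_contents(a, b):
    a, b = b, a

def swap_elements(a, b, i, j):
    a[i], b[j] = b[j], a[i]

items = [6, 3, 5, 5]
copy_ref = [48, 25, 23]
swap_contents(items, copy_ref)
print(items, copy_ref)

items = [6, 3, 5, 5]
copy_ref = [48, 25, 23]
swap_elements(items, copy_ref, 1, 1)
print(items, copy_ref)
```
[6, 3, 5, 5] [48, 25, 23]
[6, 25, 5, 5] [48, 3, 23]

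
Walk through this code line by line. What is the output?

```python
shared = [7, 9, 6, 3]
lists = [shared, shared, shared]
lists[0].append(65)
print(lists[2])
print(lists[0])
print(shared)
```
[7, 9, 6, 3, 65]
[7, 9, 6, 3, 65]
[7, 9, 6, 3, 65]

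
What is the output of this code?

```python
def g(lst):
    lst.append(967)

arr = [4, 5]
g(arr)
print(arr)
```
[4, 5, 967]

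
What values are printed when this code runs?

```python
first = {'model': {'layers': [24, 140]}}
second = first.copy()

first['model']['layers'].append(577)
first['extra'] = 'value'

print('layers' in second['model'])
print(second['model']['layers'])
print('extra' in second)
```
True
[24, 140, 577]
False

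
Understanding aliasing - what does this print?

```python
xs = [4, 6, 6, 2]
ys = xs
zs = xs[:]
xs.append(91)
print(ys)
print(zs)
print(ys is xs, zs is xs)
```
[4, 6, 6, 2, 91]
[4, 6, 6, 2]
True False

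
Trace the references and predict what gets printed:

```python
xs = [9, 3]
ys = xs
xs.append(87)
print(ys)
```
[9, 3, 87]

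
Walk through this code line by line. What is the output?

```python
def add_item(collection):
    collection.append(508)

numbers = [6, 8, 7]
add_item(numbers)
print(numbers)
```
[6, 8, 7, 508]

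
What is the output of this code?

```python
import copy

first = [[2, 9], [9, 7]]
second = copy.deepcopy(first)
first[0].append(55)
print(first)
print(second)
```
[[2, 9, 55], [9, 7]]
[[2, 9], [9, 7]]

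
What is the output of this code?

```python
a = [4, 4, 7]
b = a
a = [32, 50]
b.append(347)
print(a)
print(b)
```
[32, 50]
[4, 4, 7, 347]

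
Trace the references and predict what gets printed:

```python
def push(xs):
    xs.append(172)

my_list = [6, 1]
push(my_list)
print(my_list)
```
[6, 1, 172]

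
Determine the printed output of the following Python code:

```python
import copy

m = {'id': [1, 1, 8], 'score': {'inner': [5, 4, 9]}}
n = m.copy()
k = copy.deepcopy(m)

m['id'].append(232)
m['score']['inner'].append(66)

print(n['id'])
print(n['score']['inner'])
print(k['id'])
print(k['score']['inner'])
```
[1, 1, 8, 232]
[5, 4, 9, 66]
[1, 1, 8]
[5, 4, 9]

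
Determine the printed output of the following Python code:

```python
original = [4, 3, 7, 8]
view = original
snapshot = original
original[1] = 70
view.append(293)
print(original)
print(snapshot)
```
[4, 70, 7, 8, 293]
[4, 70, 7, 8, 293]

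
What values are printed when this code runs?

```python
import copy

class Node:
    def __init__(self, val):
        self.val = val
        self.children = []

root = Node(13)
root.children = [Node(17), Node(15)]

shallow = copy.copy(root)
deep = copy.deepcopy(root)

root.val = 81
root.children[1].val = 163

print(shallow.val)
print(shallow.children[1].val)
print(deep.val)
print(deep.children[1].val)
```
13
163
13
15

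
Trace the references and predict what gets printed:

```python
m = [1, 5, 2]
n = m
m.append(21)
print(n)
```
[1, 5, 2, 21]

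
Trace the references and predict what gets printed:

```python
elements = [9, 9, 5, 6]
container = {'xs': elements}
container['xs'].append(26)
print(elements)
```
[9, 9, 5, 6, 26]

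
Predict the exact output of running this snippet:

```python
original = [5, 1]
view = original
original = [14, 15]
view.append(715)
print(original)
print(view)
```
[14, 15]
[5, 1, 715]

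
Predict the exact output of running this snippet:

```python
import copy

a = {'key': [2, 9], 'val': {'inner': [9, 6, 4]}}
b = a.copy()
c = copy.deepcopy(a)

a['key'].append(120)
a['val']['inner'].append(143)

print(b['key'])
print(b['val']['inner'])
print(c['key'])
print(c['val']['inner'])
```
[2, 9, 120]
[9, 6, 4, 143]
[2, 9]
[9, 6, 4]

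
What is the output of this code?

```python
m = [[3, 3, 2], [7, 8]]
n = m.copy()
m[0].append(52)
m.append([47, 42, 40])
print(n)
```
[[3, 3, 2, 52], [7, 8]]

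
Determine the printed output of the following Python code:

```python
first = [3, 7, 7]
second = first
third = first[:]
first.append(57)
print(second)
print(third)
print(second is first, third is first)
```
[3, 7, 7, 57]
[3, 7, 7]
True False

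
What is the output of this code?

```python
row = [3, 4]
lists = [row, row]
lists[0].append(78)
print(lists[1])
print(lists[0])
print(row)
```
[3, 4, 78]
[3, 4, 78]
[3, 4, 78]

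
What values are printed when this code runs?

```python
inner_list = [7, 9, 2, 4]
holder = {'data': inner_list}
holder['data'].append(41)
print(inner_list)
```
[7, 9, 2, 4, 41]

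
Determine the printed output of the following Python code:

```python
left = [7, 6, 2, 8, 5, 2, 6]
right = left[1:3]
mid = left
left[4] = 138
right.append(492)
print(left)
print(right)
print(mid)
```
[7, 6, 2, 8, 138, 2, 6]
[6, 2, 492]
[7, 6, 2, 8, 138, 2, 6]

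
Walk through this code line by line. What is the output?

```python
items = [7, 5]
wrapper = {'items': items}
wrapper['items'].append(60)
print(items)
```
[7, 5, 60]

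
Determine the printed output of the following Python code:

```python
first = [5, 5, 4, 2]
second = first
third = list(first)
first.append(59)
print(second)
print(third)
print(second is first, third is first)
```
[5, 5, 4, 2, 59]
[5, 5, 4, 2]
True False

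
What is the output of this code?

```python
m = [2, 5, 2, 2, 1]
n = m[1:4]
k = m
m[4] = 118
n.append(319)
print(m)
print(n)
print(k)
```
[2, 5, 2, 2, 118]
[5, 2, 2, 319]
[2, 5, 2, 2, 118]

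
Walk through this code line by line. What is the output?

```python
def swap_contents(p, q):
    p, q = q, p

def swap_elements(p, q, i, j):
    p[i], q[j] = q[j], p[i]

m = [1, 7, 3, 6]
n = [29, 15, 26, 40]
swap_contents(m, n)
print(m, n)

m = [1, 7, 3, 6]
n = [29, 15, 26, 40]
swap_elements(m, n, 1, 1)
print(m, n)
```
[1, 7, 3, 6] [29, 15, 26, 40]
[1, 15, 3, 6] [29, 7, 26, 40]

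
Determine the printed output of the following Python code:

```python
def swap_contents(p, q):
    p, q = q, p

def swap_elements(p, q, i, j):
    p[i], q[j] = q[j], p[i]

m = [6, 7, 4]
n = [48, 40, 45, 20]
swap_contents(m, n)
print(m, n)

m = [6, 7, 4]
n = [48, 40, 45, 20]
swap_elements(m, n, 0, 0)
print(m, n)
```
[6, 7, 4] [48, 40, 45, 20]
[48, 7, 4] [6, 40, 45, 20]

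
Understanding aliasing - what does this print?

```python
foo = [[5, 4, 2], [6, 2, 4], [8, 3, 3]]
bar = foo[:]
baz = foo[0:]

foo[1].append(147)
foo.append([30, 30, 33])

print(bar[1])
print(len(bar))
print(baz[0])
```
[6, 2, 4, 147]
3
[5, 4, 2]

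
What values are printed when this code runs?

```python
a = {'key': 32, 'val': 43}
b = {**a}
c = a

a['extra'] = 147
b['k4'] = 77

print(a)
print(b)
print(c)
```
{'key': 32, 'val': 43, 'extra': 147}
{'key': 32, 'val': 43, 'k4': 77}
{'key': 32, 'val': 43, 'extra': 147}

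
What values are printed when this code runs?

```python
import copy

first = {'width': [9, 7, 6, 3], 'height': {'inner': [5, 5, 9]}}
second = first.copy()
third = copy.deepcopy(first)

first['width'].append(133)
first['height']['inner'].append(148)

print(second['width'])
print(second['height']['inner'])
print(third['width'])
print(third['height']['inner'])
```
[9, 7, 6, 3, 133]
[5, 5, 9, 148]
[9, 7, 6, 3]
[5, 5, 9]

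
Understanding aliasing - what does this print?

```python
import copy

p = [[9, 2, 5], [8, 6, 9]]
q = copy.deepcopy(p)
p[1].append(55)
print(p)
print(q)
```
[[9, 2, 5], [8, 6, 9, 55]]
[[9, 2, 5], [8, 6, 9]]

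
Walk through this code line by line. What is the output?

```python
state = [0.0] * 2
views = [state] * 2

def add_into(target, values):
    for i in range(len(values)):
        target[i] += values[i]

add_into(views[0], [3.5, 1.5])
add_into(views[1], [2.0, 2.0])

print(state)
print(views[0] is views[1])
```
[5.5, 3.5]
True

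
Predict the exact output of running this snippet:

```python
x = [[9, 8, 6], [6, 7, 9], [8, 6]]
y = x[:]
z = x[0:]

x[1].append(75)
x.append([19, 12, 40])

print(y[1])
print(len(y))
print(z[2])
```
[6, 7, 9, 75]
3
[8, 6]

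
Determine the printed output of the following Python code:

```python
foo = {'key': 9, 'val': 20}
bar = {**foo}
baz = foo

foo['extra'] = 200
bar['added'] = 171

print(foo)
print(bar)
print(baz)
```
{'key': 9, 'val': 20, 'extra': 200}
{'key': 9, 'val': 20, 'added': 171}
{'key': 9, 'val': 20, 'extra': 200}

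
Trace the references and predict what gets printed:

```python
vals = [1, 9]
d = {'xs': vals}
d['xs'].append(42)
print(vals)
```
[1, 9, 42]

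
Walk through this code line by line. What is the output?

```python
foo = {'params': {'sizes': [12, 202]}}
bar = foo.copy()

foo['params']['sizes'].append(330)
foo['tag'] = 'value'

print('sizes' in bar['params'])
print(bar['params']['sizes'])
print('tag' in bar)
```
True
[12, 202, 330]
False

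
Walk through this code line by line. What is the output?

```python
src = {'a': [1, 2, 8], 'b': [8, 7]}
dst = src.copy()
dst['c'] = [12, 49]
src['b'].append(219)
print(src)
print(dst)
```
{'a': [1, 2, 8], 'b': [8, 7, 219]}
{'a': [1, 2, 8], 'b': [8, 7, 219], 'c': [12, 49]}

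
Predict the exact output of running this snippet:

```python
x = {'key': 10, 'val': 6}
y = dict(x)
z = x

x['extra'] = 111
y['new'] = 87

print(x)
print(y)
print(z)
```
{'key': 10, 'val': 6, 'extra': 111}
{'key': 10, 'val': 6, 'new': 87}
{'key': 10, 'val': 6, 'extra': 111}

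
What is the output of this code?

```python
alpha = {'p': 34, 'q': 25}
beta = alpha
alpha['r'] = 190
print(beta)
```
{'p': 34, 'q': 25, 'r': 190}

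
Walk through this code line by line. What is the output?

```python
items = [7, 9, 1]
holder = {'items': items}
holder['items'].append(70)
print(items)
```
[7, 9, 1, 70]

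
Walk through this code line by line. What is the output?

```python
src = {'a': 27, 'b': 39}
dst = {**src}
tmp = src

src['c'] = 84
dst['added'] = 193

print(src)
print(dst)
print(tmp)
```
{'a': 27, 'b': 39, 'c': 84}
{'a': 27, 'b': 39, 'added': 193}
{'a': 27, 'b': 39, 'c': 84}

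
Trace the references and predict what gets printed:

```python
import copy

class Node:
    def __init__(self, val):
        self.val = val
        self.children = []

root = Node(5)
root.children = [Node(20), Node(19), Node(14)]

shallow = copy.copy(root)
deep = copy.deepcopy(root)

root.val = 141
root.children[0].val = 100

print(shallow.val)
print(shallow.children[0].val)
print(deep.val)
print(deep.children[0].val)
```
5
100
5
20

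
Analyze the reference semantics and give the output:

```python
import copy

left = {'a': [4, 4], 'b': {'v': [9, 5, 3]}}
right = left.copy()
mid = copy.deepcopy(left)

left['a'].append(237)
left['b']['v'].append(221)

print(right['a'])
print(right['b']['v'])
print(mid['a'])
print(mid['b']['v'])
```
[4, 4, 237]
[9, 5, 3, 221]
[4, 4]
[9, 5, 3]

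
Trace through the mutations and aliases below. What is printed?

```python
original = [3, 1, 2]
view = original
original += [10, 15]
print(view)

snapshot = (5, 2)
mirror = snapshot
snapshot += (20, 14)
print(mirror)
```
[3, 1, 2, 10, 15]
(5, 2)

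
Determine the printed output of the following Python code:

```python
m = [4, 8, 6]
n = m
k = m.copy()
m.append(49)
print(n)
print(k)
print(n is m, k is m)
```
[4, 8, 6, 49]
[4, 8, 6]
True False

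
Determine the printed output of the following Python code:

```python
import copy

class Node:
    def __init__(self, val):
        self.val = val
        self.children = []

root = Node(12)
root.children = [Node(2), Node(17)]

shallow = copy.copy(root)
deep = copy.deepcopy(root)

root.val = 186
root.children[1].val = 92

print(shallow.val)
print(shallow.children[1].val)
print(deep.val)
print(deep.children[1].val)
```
12
92
12
17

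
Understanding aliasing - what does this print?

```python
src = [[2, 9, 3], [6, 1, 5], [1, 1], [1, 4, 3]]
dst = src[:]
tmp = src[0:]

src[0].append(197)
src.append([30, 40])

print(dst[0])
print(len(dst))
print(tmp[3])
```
[2, 9, 3, 197]
4
[1, 4, 3]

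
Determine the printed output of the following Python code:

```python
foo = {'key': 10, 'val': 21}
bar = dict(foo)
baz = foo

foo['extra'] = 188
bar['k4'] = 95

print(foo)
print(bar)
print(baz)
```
{'key': 10, 'val': 21, 'extra': 188}
{'key': 10, 'val': 21, 'k4': 95}
{'key': 10, 'val': 21, 'extra': 188}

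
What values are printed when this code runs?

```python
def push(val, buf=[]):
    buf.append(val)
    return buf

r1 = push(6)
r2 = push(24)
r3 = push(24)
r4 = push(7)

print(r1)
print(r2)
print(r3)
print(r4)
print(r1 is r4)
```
[6, 24, 24, 7]
[6, 24, 24, 7]
[6, 24, 24, 7]
[6, 24, 24, 7]
True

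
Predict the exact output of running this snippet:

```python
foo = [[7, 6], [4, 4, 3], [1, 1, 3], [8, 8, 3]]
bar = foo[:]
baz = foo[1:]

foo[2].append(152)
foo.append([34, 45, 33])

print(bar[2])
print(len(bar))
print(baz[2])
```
[1, 1, 3, 152]
4
[8, 8, 3]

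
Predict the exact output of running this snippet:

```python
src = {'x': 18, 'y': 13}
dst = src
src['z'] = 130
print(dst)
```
{'x': 18, 'y': 13, 'z': 130}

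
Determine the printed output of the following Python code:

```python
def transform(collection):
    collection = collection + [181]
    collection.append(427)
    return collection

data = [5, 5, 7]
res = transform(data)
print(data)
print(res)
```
[5, 5, 7]
[5, 5, 7, 181, 427]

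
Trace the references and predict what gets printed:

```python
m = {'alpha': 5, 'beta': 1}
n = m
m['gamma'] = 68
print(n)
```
{'alpha': 5, 'beta': 1, 'gamma': 68}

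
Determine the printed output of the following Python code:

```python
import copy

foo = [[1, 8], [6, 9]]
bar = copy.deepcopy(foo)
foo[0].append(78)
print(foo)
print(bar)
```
[[1, 8, 78], [6, 9]]
[[1, 8], [6, 9]]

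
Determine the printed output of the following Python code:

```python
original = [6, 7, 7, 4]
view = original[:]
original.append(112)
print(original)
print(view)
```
[6, 7, 7, 4, 112]
[6, 7, 7, 4]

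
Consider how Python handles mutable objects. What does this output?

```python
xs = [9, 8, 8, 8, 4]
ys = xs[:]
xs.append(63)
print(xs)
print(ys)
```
[9, 8, 8, 8, 4, 63]
[9, 8, 8, 8, 4]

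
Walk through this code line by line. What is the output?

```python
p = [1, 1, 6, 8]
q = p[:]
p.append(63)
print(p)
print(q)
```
[1, 1, 6, 8, 63]
[1, 1, 6, 8]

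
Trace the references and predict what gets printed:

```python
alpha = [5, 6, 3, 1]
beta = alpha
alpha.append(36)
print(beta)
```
[5, 6, 3, 1, 36]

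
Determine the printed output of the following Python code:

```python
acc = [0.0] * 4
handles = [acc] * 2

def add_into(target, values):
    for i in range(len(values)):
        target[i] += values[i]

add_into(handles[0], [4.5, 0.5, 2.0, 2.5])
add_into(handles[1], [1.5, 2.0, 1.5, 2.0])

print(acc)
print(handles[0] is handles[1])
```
[6.0, 2.5, 3.5, 4.5]
True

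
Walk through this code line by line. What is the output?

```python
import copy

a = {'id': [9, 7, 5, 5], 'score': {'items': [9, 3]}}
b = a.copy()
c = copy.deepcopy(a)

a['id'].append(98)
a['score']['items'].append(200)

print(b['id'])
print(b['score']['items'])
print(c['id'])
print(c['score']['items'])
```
[9, 7, 5, 5, 98]
[9, 3, 200]
[9, 7, 5, 5]
[9, 3]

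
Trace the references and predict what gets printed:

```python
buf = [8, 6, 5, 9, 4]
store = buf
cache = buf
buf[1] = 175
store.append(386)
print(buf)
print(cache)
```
[8, 175, 5, 9, 4, 386]
[8, 175, 5, 9, 4, 386]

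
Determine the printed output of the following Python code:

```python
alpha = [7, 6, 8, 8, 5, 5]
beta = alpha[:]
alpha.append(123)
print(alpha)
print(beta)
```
[7, 6, 8, 8, 5, 5, 123]
[7, 6, 8, 8, 5, 5]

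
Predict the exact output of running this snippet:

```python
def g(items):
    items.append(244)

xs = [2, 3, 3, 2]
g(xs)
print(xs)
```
[2, 3, 3, 2, 244]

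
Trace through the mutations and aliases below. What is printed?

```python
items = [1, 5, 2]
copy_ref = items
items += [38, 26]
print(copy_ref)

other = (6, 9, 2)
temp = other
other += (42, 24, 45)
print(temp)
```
[1, 5, 2, 38, 26]
(6, 9, 2)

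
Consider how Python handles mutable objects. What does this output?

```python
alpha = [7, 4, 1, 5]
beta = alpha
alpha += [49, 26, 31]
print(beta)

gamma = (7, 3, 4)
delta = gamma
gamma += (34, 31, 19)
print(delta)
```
[7, 4, 1, 5, 49, 26, 31]
(7, 3, 4)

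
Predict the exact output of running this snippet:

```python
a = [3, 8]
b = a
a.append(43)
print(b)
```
[3, 8, 43]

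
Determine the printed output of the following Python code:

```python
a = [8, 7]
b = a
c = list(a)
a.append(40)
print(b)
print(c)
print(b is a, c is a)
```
[8, 7, 40]
[8, 7]
True False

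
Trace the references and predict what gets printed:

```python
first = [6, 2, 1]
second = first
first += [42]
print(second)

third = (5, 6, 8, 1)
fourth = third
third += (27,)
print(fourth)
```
[6, 2, 1, 42]
(5, 6, 8, 1)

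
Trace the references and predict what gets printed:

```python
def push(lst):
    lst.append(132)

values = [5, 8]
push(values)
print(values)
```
[5, 8, 132]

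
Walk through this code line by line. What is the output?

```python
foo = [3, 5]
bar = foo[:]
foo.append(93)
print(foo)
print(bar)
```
[3, 5, 93]
[3, 5]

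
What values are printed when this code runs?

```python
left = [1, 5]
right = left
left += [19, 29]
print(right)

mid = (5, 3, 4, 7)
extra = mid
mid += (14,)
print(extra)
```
[1, 5, 19, 29]
(5, 3, 4, 7)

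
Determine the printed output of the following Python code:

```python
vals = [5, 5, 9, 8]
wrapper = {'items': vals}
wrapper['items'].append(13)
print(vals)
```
[5, 5, 9, 8, 13]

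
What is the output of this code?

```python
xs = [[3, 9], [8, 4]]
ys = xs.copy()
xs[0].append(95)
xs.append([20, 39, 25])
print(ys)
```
[[3, 9, 95], [8, 4]]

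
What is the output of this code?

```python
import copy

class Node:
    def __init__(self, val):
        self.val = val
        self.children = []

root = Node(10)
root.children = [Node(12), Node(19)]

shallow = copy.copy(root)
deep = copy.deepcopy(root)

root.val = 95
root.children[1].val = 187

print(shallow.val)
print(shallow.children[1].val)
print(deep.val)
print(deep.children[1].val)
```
10
187
10
19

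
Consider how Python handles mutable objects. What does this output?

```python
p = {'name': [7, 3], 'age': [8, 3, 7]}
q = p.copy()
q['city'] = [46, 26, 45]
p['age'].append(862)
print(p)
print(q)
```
{'name': [7, 3], 'age': [8, 3, 7, 862]}
{'name': [7, 3], 'age': [8, 3, 7, 862], 'city': [46, 26, 45]}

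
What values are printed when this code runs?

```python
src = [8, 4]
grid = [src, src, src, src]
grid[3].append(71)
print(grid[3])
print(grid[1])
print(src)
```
[8, 4, 71]
[8, 4, 71]
[8, 4, 71]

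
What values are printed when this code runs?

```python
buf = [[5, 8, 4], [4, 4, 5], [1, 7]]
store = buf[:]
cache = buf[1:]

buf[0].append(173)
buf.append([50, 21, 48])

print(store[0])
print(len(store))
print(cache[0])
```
[5, 8, 4, 173]
3
[4, 4, 5]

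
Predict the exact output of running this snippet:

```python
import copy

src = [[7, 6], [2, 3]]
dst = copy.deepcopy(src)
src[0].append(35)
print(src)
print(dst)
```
[[7, 6, 35], [2, 3]]
[[7, 6], [2, 3]]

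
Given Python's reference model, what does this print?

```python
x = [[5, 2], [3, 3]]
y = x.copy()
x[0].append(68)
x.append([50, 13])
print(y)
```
[[5, 2, 68], [3, 3]]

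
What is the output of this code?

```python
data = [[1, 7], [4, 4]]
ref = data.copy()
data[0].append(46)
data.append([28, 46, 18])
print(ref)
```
[[1, 7, 46], [4, 4]]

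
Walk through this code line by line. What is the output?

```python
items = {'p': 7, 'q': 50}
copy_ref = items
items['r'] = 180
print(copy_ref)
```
{'p': 7, 'q': 50, 'r': 180}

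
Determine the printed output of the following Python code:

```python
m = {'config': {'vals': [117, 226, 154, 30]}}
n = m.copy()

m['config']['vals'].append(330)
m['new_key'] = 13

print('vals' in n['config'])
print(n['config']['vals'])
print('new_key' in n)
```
True
[117, 226, 154, 30, 330]
False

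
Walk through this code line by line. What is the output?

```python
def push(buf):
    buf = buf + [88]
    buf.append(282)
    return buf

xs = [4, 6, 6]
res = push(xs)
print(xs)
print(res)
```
[4, 6, 6]
[4, 6, 6, 88, 282]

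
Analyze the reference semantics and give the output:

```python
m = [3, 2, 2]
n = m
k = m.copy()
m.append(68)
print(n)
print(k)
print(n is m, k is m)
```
[3, 2, 2, 68]
[3, 2, 2]
True False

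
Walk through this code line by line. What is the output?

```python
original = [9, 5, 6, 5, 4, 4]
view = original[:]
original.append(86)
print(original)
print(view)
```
[9, 5, 6, 5, 4, 4, 86]
[9, 5, 6, 5, 4, 4]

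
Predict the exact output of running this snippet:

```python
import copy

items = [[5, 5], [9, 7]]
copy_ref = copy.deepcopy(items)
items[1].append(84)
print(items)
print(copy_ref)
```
[[5, 5], [9, 7, 84]]
[[5, 5], [9, 7]]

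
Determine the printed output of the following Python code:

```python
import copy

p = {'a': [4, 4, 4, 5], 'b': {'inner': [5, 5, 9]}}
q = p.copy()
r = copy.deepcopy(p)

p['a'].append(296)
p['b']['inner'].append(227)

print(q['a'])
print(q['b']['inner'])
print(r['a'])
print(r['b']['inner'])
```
[4, 4, 4, 5, 296]
[5, 5, 9, 227]
[4, 4, 4, 5]
[5, 5, 9]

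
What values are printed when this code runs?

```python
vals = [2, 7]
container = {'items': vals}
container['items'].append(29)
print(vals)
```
[2, 7, 29]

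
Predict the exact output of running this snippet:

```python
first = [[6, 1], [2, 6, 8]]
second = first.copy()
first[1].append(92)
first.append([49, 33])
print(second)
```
[[6, 1], [2, 6, 8, 92]]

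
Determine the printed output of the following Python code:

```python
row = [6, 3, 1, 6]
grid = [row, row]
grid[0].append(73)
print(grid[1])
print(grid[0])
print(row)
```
[6, 3, 1, 6, 73]
[6, 3, 1, 6, 73]
[6, 3, 1, 6, 73]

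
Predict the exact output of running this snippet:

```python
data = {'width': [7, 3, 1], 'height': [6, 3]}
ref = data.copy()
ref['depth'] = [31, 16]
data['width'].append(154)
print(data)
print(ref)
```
{'width': [7, 3, 1, 154], 'height': [6, 3]}
{'width': [7, 3, 1, 154], 'height': [6, 3], 'depth': [31, 16]}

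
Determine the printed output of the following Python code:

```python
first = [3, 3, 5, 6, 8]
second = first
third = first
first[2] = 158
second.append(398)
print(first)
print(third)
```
[3, 3, 158, 6, 8, 398]
[3, 3, 158, 6, 8, 398]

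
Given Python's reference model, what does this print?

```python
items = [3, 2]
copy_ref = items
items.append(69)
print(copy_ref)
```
[3, 2, 69]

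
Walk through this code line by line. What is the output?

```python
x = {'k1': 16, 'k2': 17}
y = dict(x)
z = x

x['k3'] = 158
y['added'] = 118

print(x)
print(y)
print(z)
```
{'k1': 16, 'k2': 17, 'k3': 158}
{'k1': 16, 'k2': 17, 'added': 118}
{'k1': 16, 'k2': 17, 'k3': 158}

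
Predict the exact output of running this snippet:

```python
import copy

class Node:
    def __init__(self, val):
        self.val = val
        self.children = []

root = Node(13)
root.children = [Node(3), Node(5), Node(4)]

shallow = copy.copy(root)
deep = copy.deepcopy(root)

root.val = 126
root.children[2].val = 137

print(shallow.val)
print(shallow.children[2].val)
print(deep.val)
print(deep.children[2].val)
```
13
137
13
4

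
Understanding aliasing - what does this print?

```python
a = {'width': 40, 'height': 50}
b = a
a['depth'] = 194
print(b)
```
{'width': 40, 'height': 50, 'depth': 194}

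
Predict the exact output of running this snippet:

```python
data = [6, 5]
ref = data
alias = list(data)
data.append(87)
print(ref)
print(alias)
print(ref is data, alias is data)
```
[6, 5, 87]
[6, 5]
True False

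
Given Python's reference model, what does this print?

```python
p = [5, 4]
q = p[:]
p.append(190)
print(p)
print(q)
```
[5, 4, 190]
[5, 4]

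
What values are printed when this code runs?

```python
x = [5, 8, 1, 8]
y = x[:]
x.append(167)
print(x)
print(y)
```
[5, 8, 1, 8, 167]
[5, 8, 1, 8]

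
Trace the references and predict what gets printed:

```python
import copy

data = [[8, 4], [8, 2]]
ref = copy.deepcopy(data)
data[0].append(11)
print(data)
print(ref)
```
[[8, 4, 11], [8, 2]]
[[8, 4], [8, 2]]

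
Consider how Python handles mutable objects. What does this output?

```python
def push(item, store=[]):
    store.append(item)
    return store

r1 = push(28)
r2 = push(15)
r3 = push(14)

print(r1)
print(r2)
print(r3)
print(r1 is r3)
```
[28, 15, 14]
[28, 15, 14]
[28, 15, 14]
True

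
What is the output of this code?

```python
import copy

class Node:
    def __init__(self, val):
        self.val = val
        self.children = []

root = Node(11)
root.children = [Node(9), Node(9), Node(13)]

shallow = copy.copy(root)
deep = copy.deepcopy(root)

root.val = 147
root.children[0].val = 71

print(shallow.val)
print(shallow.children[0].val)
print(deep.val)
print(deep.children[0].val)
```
11
71
11
9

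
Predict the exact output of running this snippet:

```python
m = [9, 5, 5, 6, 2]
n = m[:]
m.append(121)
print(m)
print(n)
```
[9, 5, 5, 6, 2, 121]
[9, 5, 5, 6, 2]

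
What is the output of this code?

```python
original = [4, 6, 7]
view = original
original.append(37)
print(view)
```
[4, 6, 7, 37]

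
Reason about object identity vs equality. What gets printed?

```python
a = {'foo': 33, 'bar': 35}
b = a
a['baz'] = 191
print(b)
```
{'foo': 33, 'bar': 35, 'baz': 191}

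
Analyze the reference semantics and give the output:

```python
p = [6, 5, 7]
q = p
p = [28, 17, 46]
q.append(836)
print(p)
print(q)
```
[28, 17, 46]
[6, 5, 7, 836]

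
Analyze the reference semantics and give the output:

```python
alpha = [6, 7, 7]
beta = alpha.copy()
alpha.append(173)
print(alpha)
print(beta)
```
[6, 7, 7, 173]
[6, 7, 7]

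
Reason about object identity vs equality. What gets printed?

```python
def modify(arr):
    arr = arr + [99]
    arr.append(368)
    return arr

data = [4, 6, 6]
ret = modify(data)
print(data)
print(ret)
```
[4, 6, 6]
[4, 6, 6, 99, 368]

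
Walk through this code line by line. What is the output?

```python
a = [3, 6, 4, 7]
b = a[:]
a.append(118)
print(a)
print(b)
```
[3, 6, 4, 7, 118]
[3, 6, 4, 7]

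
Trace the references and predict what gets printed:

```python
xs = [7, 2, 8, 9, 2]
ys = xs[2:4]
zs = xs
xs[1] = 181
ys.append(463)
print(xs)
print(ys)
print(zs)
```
[7, 181, 8, 9, 2]
[8, 9, 463]
[7, 181, 8, 9, 2]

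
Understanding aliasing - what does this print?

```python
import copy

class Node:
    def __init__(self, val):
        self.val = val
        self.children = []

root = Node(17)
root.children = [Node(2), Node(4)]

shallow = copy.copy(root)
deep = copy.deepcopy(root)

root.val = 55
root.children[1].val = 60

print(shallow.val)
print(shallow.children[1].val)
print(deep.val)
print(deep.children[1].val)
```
17
60
17
4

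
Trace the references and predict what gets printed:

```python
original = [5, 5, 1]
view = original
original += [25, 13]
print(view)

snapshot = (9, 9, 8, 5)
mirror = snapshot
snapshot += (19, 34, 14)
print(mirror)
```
[5, 5, 1, 25, 13]
(9, 9, 8, 5)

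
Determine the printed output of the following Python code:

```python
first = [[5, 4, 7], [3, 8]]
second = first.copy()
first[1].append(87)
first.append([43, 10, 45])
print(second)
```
[[5, 4, 7], [3, 8, 87]]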